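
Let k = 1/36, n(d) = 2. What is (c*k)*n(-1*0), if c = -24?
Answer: -4/3 ≈ -1.3333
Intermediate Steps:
k = 1/36 ≈ 0.027778
(c*k)*n(-1*0) = -24*1/36*2 = -⅔*2 = -4/3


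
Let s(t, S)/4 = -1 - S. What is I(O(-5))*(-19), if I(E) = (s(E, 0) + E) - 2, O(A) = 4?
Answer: 38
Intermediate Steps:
s(t, S) = -4 - 4*S (s(t, S) = 4*(-1 - S) = -4 - 4*S)
I(E) = -6 + E (I(E) = ((-4 - 4*0) + E) - 2 = ((-4 + 0) + E) - 2 = (-4 + E) - 2 = -6 + E)
I(O(-5))*(-19) = (-6 + 4)*(-19) = -2*(-19) = 38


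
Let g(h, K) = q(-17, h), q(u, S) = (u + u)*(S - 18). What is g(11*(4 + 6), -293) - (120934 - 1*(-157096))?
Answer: -281158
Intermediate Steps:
q(u, S) = 2*u*(-18 + S) (q(u, S) = (2*u)*(-18 + S) = 2*u*(-18 + S))
g(h, K) = 612 - 34*h (g(h, K) = 2*(-17)*(-18 + h) = 612 - 34*h)
g(11*(4 + 6), -293) - (120934 - 1*(-157096)) = (612 - 374*(4 + 6)) - (120934 - 1*(-157096)) = (612 - 374*10) - (120934 + 157096) = (612 - 34*110) - 1*278030 = (612 - 3740) - 278030 = -3128 - 278030 = -281158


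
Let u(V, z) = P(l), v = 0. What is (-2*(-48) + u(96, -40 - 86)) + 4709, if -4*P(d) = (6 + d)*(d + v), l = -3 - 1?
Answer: 4807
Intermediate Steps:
l = -4
P(d) = -d*(6 + d)/4 (P(d) = -(6 + d)*(d + 0)/4 = -(6 + d)*d/4 = -d*(6 + d)/4)
u(V, z) = 2 (u(V, z) = (1/4)*(-4)*(-6 - 1*(-4)) = (1/4)*(-4)*(-6 + 4) = (1/4)*(-4)*(-2) = 2)
(-2*(-48) + u(96, -40 - 86)) + 4709 = (-2*(-48) + 2) + 4709 = (96 + 2) + 4709 = 98 + 4709 = 4807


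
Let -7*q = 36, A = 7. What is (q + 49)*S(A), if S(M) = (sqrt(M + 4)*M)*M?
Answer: 2149*sqrt(11) ≈ 7127.4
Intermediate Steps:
q = -36/7 (q = -1/7*36 = -36/7 ≈ -5.1429)
S(M) = M**2*sqrt(4 + M) (S(M) = (sqrt(4 + M)*M)*M = (M*sqrt(4 + M))*M = M**2*sqrt(4 + M))
(q + 49)*S(A) = (-36/7 + 49)*(7**2*sqrt(4 + 7)) = 307*(49*sqrt(11))/7 = 2149*sqrt(11)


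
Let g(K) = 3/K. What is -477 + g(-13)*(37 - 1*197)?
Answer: -5721/13 ≈ -440.08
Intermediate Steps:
-477 + g(-13)*(37 - 1*197) = -477 + (3/(-13))*(37 - 1*197) = -477 + (3*(-1/13))*(37 - 197) = -477 - 3/13*(-160) = -477 + 480/13 = -5721/13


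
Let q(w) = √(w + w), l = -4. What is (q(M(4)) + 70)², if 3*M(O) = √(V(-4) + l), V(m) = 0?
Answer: 4*(105 + √3*√I)²/9 ≈ 5014.3 + 115.64*I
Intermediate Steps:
M(O) = 2*I/3 (M(O) = √(0 - 4)/3 = √(-4)/3 = (2*I)/3 = 2*I/3)
q(w) = √2*√w (q(w) = √(2*w) = √2*√w)
(q(M(4)) + 70)² = (√2*√(2*I/3) + 70)² = (√2*(√6*√I/3) + 70)² = (2*√3*√I/3 + 70)² = (70 + 2*√3*√I/3)²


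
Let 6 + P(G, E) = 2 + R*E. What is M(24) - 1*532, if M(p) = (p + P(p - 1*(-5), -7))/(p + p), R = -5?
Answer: -25481/48 ≈ -530.85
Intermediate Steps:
P(G, E) = -4 - 5*E (P(G, E) = -6 + (2 - 5*E) = -4 - 5*E)
M(p) = (31 + p)/(2*p) (M(p) = (p + (-4 - 5*(-7)))/(p + p) = (p + (-4 + 35))/((2*p)) = (p + 31)*(1/(2*p)) = (31 + p)*(1/(2*p)) = (31 + p)/(2*p))
M(24) - 1*532 = (½)*(31 + 24)/24 - 1*532 = (½)*(1/24)*55 - 532 = 55/48 - 532 = -25481/48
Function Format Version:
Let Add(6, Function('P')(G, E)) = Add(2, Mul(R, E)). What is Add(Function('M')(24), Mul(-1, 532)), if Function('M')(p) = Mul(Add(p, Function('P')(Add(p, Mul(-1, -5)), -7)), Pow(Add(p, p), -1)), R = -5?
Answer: Rational(-25481, 48) ≈ -530.85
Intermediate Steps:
Function('P')(G, E) = Add(-4, Mul(-5, E)) (Function('P')(G, E) = Add(-6, Add(2, Mul(-5, E))) = Add(-4, Mul(-5, E)))
Function('M')(p) = Mul(Rational(1, 2), Pow(p, -1), Add(31, p)) (Function('M')(p) = Mul(Add(p, Add(-4, Mul(-5, -7))), Pow(Add(p, p), -1)) = Mul(Add(p, Add(-4, 35)), Pow(Mul(2, p), -1)) = Mul(Add(p, 31), Mul(Rational(1, 2), Pow(p, -1))) = Mul(Add(31, p), Mul(Rational(1, 2), Pow(p, -1))) = Mul(Rational(1, 2), Pow(p, -1), Add(31, p)))
Add(Function('M')(24), Mul(-1, 532)) = Add(Mul(Rational(1, 2), Pow(24, -1), Add(31, 24)), Mul(-1, 532)) = Add(Mul(Rational(1, 2), Rational(1, 24), 55), -532) = Add(Rational(55, 48), -532) = Rational(-25481, 48)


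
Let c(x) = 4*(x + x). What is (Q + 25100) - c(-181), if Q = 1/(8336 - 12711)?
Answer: 116147499/4375 ≈ 26548.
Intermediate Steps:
c(x) = 8*x (c(x) = 4*(2*x) = 8*x)
Q = -1/4375 (Q = 1/(-4375) = -1/4375 ≈ -0.00022857)
(Q + 25100) - c(-181) = (-1/4375 + 25100) - 8*(-181) = 109812499/4375 - 1*(-1448) = 109812499/4375 + 1448 = 116147499/4375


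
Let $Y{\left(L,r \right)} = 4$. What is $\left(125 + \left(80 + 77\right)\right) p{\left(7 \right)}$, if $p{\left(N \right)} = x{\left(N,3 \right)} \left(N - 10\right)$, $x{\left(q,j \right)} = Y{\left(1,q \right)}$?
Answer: $-3384$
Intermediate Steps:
$x{\left(q,j \right)} = 4$
$p{\left(N \right)} = -40 + 4 N$ ($p{\left(N \right)} = 4 \left(N - 10\right) = 4 \left(-10 + N\right) = -40 + 4 N$)
$\left(125 + \left(80 + 77\right)\right) p{\left(7 \right)} = \left(125 + \left(80 + 77\right)\right) \left(-40 + 4 \cdot 7\right) = \left(125 + 157\right) \left(-40 + 28\right) = 282 \left(-12\right) = -3384$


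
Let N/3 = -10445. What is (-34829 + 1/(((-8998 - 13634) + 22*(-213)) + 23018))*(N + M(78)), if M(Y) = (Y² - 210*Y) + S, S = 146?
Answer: 1242597724197/860 ≈ 1.4449e+9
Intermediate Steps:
N = -31335 (N = 3*(-10445) = -31335)
M(Y) = 146 + Y² - 210*Y (M(Y) = (Y² - 210*Y) + 146 = 146 + Y² - 210*Y)
(-34829 + 1/(((-8998 - 13634) + 22*(-213)) + 23018))*(N + M(78)) = (-34829 + 1/(((-8998 - 13634) + 22*(-213)) + 23018))*(-31335 + (146 + 78² - 210*78)) = (-34829 + 1/((-22632 - 4686) + 23018))*(-31335 + (146 + 6084 - 16380)) = (-34829 + 1/(-27318 + 23018))*(-31335 - 10150) = (-34829 + 1/(-4300))*(-41485) = (-34829 - 1/4300)*(-41485) = -149764701/4300*(-41485) = 1242597724197/860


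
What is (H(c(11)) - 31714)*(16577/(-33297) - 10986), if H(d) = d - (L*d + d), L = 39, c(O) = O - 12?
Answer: 1053387886075/3027 ≈ 3.4800e+8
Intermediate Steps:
c(O) = -12 + O
H(d) = -39*d (H(d) = d - (39*d + d) = d - 40*d = -39*d)
(H(c(11)) - 31714)*(16577/(-33297) - 10986) = (-39*(-12 + 11) - 31714)*(16577/(-33297) - 10986) = (-39*(-1) - 31714)*(16577*(-1/33297) - 10986) = (39 - 31714)*(-1507/3027 - 10986) = -31675*(-33256129/3027) = 1053387886075/3027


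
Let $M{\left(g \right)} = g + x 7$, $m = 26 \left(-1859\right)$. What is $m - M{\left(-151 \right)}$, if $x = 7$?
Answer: $-48232$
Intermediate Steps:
$m = -48334$
$M{\left(g \right)} = 49 + g$ ($M{\left(g \right)} = g + 7 \cdot 7 = g + 49 = 49 + g$)
$m - M{\left(-151 \right)} = -48334 - \left(49 - 151\right) = -48334 - -102 = -48334 + 102 = -48232$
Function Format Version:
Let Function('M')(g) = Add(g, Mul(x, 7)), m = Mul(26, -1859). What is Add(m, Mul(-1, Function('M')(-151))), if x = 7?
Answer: -48232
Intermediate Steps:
m = -48334
Function('M')(g) = Add(49, g) (Function('M')(g) = Add(g, Mul(7, 7)) = Add(g, 49) = Add(49, g))
Add(m, Mul(-1, Function('M')(-151))) = Add(-48334, Mul(-1, Add(49, -151))) = Add(-48334, Mul(-1, -102)) = Add(-48334, 102) = -48232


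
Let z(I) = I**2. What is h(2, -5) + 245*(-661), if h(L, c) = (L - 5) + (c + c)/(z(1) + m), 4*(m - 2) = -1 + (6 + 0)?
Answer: -2753156/17 ≈ -1.6195e+5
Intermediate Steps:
m = 13/4 (m = 2 + (-1 + (6 + 0))/4 = 2 + (-1 + 6)/4 = 2 + (1/4)*5 = 2 + 5/4 = 13/4 ≈ 3.2500)
h(L, c) = -5 + L + 8*c/17 (h(L, c) = (L - 5) + (c + c)/(1**2 + 13/4) = (-5 + L) + (2*c)/(1 + 13/4) = (-5 + L) + (2*c)/(17/4) = (-5 + L) + (2*c)*(4/17) = (-5 + L) + 8*c/17 = -5 + L + 8*c/17)
h(2, -5) + 245*(-661) = (-5 + 2 + (8/17)*(-5)) + 245*(-661) = (-5 + 2 - 40/17) - 161945 = -91/17 - 161945 = -2753156/17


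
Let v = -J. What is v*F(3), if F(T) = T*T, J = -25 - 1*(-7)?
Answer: 162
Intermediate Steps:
J = -18 (J = -25 + 7 = -18)
v = 18 (v = -1*(-18) = 18)
F(T) = T**2
v*F(3) = 18*3**2 = 18*9 = 162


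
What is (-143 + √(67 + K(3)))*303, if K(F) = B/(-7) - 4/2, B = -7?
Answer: -43329 + 303*√66 ≈ -40867.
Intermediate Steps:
K(F) = -1 (K(F) = -7/(-7) - 4/2 = -7*(-⅐) - 4*½ = 1 - 2 = -1)
(-143 + √(67 + K(3)))*303 = (-143 + √(67 - 1))*303 = (-143 + √66)*303 = -43329 + 303*√66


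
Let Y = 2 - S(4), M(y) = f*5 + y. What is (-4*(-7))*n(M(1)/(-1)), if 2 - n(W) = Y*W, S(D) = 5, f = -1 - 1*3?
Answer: 1652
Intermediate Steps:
f = -4 (f = -1 - 3 = -4)
M(y) = -20 + y (M(y) = -4*5 + y = -20 + y)
Y = -3 (Y = 2 - 1*5 = 2 - 5 = -3)
n(W) = 2 + 3*W (n(W) = 2 - (-3)*W = 2 + 3*W)
(-4*(-7))*n(M(1)/(-1)) = (-4*(-7))*(2 + 3*((-20 + 1)/(-1))) = 28*(2 + 3*(-19*(-1))) = 28*(2 + 3*19) = 28*(2 + 57) = 28*59 = 1652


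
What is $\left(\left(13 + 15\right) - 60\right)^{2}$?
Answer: $1024$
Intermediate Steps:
$\left(\left(13 + 15\right) - 60\right)^{2} = \left(28 - 60\right)^{2} = \left(-32\right)^{2} = 1024$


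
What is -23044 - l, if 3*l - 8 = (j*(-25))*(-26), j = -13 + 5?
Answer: -63940/3 ≈ -21313.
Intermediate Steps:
j = -8
l = -5192/3 (l = 8/3 + (-8*(-25)*(-26))/3 = 8/3 + (200*(-26))/3 = 8/3 + (⅓)*(-5200) = 8/3 - 5200/3 = -5192/3 ≈ -1730.7)
-23044 - l = -23044 - 1*(-5192/3) = -23044 + 5192/3 = -63940/3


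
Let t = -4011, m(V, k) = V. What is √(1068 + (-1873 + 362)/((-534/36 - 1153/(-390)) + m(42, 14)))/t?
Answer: -√3902154982/7853538 ≈ -0.0079540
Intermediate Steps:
√(1068 + (-1873 + 362)/((-534/36 - 1153/(-390)) + m(42, 14)))/t = √(1068 + (-1873 + 362)/((-534/36 - 1153/(-390)) + 42))/(-4011) = √(1068 - 1511/((-534*1/36 - 1153*(-1/390)) + 42))*(-1/4011) = √(1068 - 1511/((-89/6 + 1153/390) + 42))*(-1/4011) = √(1068 - 1511/(-772/65 + 42))*(-1/4011) = √(1068 - 1511/1958/65)*(-1/4011) = √(1068 - 1511*65/1958)*(-1/4011) = √(1068 - 98215/1958)*(-1/4011) = √(1992929/1958)*(-1/4011) = (√3902154982/1958)*(-1/4011) = -√3902154982/7853538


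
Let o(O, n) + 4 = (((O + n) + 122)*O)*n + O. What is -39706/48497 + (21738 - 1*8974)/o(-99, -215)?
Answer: -162890409746/198198655031 ≈ -0.82185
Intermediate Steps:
o(O, n) = -4 + O + O*n*(122 + O + n) (o(O, n) = -4 + ((((O + n) + 122)*O)*n + O) = -4 + (((122 + O + n)*O)*n + O) = -4 + ((O*(122 + O + n))*n + O) = -4 + (O*n*(122 + O + n) + O) = -4 + (O + O*n*(122 + O + n)) = -4 + O + O*n*(122 + O + n))
-39706/48497 + (21738 - 1*8974)/o(-99, -215) = -39706/48497 + (21738 - 1*8974)/(-4 - 99 - 99*(-215)² - 215*(-99)² + 122*(-99)*(-215)) = -39706*1/48497 + (21738 - 8974)/(-4 - 99 - 99*46225 - 215*9801 + 2596770) = -39706/48497 + 12764/(-4 - 99 - 4576275 - 2107215 + 2596770) = -39706/48497 + 12764/(-4086823) = -39706/48497 + 12764*(-1/4086823) = -39706/48497 - 12764/4086823 = -162890409746/198198655031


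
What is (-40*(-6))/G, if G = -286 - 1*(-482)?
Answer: 60/49 ≈ 1.2245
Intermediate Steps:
G = 196 (G = -286 + 482 = 196)
(-40*(-6))/G = -40*(-6)/196 = 240*(1/196) = 60/49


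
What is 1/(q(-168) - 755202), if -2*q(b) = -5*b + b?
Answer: -1/755538 ≈ -1.3236e-6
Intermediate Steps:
q(b) = 2*b (q(b) = -(-5*b + b)/2 = -(-2)*b = 2*b)
1/(q(-168) - 755202) = 1/(2*(-168) - 755202) = 1/(-336 - 755202) = 1/(-755538) = -1/755538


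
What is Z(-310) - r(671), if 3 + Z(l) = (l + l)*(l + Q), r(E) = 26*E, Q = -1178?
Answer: 905111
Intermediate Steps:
Z(l) = -3 + 2*l*(-1178 + l) (Z(l) = -3 + (l + l)*(l - 1178) = -3 + (2*l)*(-1178 + l) = -3 + 2*l*(-1178 + l))
Z(-310) - r(671) = (-3 - 2356*(-310) + 2*(-310)**2) - 26*671 = (-3 + 730360 + 2*96100) - 1*17446 = (-3 + 730360 + 192200) - 17446 = 922557 - 17446 = 905111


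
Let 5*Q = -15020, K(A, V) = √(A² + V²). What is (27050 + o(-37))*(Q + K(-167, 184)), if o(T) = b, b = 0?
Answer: -81258200 + 27050*√61745 ≈ -7.4537e+7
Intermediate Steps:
Q = -3004 (Q = (⅕)*(-15020) = -3004)
o(T) = 0
(27050 + o(-37))*(Q + K(-167, 184)) = (27050 + 0)*(-3004 + √((-167)² + 184²)) = 27050*(-3004 + √(27889 + 33856)) = 27050*(-3004 + √61745) = -81258200 + 27050*√61745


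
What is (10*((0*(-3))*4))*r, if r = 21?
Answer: 0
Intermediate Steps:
(10*((0*(-3))*4))*r = (10*((0*(-3))*4))*21 = (10*(0*4))*21 = (10*0)*21 = 0*21 = 0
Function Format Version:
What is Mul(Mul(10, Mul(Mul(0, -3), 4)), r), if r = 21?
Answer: 0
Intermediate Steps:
Mul(Mul(10, Mul(Mul(0, -3), 4)), r) = Mul(Mul(10, Mul(Mul(0, -3), 4)), 21) = Mul(Mul(10, Mul(0, 4)), 21) = Mul(Mul(10, 0), 21) = Mul(0, 21) = 0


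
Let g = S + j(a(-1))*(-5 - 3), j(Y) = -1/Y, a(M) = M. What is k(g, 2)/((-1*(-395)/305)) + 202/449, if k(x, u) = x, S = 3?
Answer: -120987/35471 ≈ -3.4109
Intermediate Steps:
g = -5 (g = 3 + (-1/(-1))*(-5 - 3) = 3 - 1*(-1)*(-8) = 3 + 1*(-8) = 3 - 8 = -5)
k(g, 2)/((-1*(-395)/305)) + 202/449 = -5/(-1*(-395)/305) + 202/449 = -5/(395*(1/305)) + 202*(1/449) = -5/79/61 + 202/449 = -5*61/79 + 202/449 = -305/79 + 202/449 = -120987/35471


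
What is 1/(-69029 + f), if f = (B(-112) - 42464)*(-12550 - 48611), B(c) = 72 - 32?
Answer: 1/2594625235 ≈ 3.8541e-10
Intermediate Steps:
B(c) = 40
f = 2594694264 (f = (40 - 42464)*(-12550 - 48611) = -42424*(-61161) = 2594694264)
1/(-69029 + f) = 1/(-69029 + 2594694264) = 1/2594625235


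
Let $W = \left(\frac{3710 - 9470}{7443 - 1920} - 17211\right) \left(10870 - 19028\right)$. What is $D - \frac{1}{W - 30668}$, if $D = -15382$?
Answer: $- \frac{3975464253552901}{258449112830} \approx -15382.0$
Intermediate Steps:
$W = \frac{258505572618}{1841}$ ($W = \left(- \frac{5760}{5523} - 17211\right) \left(-8158\right) = \left(\left(-5760\right) \frac{1}{5523} - 17211\right) \left(-8158\right) = \left(- \frac{1920}{1841} - 17211\right) \left(-8158\right) = \left(- \frac{31687371}{1841}\right) \left(-8158\right) = \frac{258505572618}{1841} \approx 1.4042 \cdot 10^{8}$)
$D - \frac{1}{W - 30668} = -15382 - \frac{1}{\frac{258505572618}{1841} - 30668} = -15382 - \frac{1}{\frac{258449112830}{1841}} = -15382 - \frac{1841}{258449112830} = - \frac{3975464253552901}{258449112830}$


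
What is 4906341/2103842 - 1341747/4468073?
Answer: 19099066058919/9400119636466 ≈ 2.0318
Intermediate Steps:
4906341/2103842 - 1341747/4468073 = 19099066058919/9400119636466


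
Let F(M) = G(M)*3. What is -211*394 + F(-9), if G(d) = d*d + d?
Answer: -82918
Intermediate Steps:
G(d) = d + d² (G(d) = d² + d = d + d²)
F(M) = 3*M*(1 + M) (F(M) = (M*(1 + M))*3 = 3*M*(1 + M))
-211*394 + F(-9) = -211*394 + 3*(-9)*(1 - 9) = -83134 + 3*(-9)*(-8) = -83134 + 216 = -82918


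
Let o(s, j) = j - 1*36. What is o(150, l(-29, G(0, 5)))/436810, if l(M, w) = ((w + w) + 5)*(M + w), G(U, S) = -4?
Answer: 63/436810 ≈ 0.00014423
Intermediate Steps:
l(M, w) = (5 + 2*w)*(M + w) (l(M, w) = (2*w + 5)*(M + w) = (5 + 2*w)*(M + w))
o(s, j) = -36 + j (o(s, j) = j - 36 = -36 + j)
o(150, l(-29, G(0, 5)))/436810 = (-36 + (2*(-4)² + 5*(-29) + 5*(-4) + 2*(-29)*(-4)))/436810 = (-36 + (2*16 - 145 - 20 + 232))*(1/436810) = (-36 + (32 - 145 - 20 + 232))*(1/436810) = (-36 + 99)*(1/436810) = 63*(1/436810) = 63/436810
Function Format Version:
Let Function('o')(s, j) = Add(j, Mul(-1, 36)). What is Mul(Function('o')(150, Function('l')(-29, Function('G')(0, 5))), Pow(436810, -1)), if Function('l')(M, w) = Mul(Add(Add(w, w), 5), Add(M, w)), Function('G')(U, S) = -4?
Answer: Rational(63, 436810) ≈ 0.00014423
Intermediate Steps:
Function('l')(M, w) = Mul(Add(5, Mul(2, w)), Add(M, w)) (Function('l')(M, w) = Mul(Add(Mul(2, w), 5), Add(M, w)) = Mul(Add(5, Mul(2, w)), Add(M, w)))
Function('o')(s, j) = Add(-36, j) (Function('o')(s, j) = Add(j, -36) = Add(-36, j))
Mul(Function('o')(150, Function('l')(-29, Function('G')(0, 5))), Pow(436810, -1)) = Mul(Add(-36, Add(Mul(2, Pow(-4, 2)), Mul(5, -29), Mul(5, -4), Mul(2, -29, -4))), Pow(436810, -1)) = Mul(Add(-36, Add(Mul(2, 16), -145, -20, 232)), Rational(1, 436810)) = Mul(Add(-36, Add(32, -145, -20, 232)), Rational(1, 436810)) = Mul(Add(-36, 99), Rational(1, 436810)) = Mul(63, Rational(1, 436810)) = Rational(63, 436810)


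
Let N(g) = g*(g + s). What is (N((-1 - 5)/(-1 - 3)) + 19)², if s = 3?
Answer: 10609/16 ≈ 663.06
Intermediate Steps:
N(g) = g*(3 + g) (N(g) = g*(g + 3) = g*(3 + g))
(N((-1 - 5)/(-1 - 3)) + 19)² = (((-1 - 5)/(-1 - 3))*(3 + (-1 - 5)/(-1 - 3)) + 19)² = ((-6/(-4))*(3 - 6/(-4)) + 19)² = ((-6*(-¼))*(3 - 6*(-¼)) + 19)² = (3*(3 + 3/2)/2 + 19)² = ((3/2)*(9/2) + 19)² = (27/4 + 19)² = (103/4)² = 10609/16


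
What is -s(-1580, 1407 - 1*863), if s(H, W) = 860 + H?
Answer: 720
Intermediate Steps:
-s(-1580, 1407 - 1*863) = -(860 - 1580) = -1*(-720) = 720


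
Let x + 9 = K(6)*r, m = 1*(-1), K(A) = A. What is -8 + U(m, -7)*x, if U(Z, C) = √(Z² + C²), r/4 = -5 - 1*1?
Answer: -8 - 765*√2 ≈ -1089.9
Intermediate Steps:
r = -24 (r = 4*(-5 - 1*1) = 4*(-5 - 1) = 4*(-6) = -24)
m = -1
U(Z, C) = √(C² + Z²)
x = -153 (x = -9 + 6*(-24) = -9 - 144 = -153)
-8 + U(m, -7)*x = -8 + √((-7)² + (-1)²)*(-153) = -8 + √(49 + 1)*(-153) = -8 + √50*(-153) = -8 + (5*√2)*(-153) = -8 - 765*√2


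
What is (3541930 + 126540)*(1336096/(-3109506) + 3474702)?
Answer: 19818185351231306260/1554753 ≈ 1.2747e+13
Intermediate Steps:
(3541930 + 126540)*(1336096/(-3109506) + 3474702) = 3668470*(1336096*(-1/3109506) + 3474702) = 3668470*(-668048/1554753 + 3474702) = 3668470*(5402302690558/1554753) = 19818185351231306260/1554753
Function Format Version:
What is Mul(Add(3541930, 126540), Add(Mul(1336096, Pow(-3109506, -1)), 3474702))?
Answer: Rational(19818185351231306260, 1554753) ≈ 1.2747e+13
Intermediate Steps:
Mul(Add(3541930, 126540), Add(Mul(1336096, Pow(-3109506, -1)), 3474702)) = Mul(3668470, Add(Mul(1336096, Rational(-1, 3109506)), 3474702)) = Mul(3668470, Add(Rational(-668048, 1554753), 3474702)) = Mul(3668470, Rational(5402302690558, 1554753)) = Rational(19818185351231306260, 1554753)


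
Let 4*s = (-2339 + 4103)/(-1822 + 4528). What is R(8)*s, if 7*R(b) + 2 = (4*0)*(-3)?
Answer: -21/451 ≈ -0.046563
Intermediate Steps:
s = 147/902 (s = ((-2339 + 4103)/(-1822 + 4528))/4 = (1764/2706)/4 = (1764*(1/2706))/4 = (1/4)*(294/451) = 147/902 ≈ 0.16297)
R(b) = -2/7 (R(b) = -2/7 + ((4*0)*(-3))/7 = -2/7 + (0*(-3))/7 = -2/7 + (1/7)*0 = -2/7 + 0 = -2/7)
R(8)*s = -2/7*147/902 = -21/451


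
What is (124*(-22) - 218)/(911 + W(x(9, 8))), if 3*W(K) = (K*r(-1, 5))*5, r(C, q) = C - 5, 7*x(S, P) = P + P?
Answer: -20622/6217 ≈ -3.3170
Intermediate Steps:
x(S, P) = 2*P/7 (x(S, P) = (P + P)/7 = (2*P)/7 = 2*P/7)
r(C, q) = -5 + C
W(K) = -10*K (W(K) = ((K*(-5 - 1))*5)/3 = ((K*(-6))*5)/3 = (-6*K*5)/3 = (-30*K)/3 = -10*K)
(124*(-22) - 218)/(911 + W(x(9, 8))) = (124*(-22) - 218)/(911 - 20*8/7) = (-2728 - 218)/(911 - 10*16/7) = -2946/(911 - 160/7) = -2946/6217/7 = -2946*7/6217 = -20622/6217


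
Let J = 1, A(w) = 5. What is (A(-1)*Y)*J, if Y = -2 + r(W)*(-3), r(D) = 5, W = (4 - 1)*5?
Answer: -85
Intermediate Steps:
W = 15 (W = 3*5 = 15)
Y = -17 (Y = -2 + 5*(-3) = -2 - 15 = -17)
(A(-1)*Y)*J = (5*(-17))*1 = -85*1 = -85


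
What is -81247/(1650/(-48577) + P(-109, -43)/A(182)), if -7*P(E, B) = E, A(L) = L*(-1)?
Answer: 5028141051206/7396993 ≈ 6.7976e+5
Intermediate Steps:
A(L) = -L
P(E, B) = -E/7
-81247/(1650/(-48577) + P(-109, -43)/A(182)) = -81247/(1650/(-48577) + (-⅐*(-109))/((-1*182))) = -81247/(1650*(-1/48577) + (109/7)/(-182)) = -81247/(-1650/48577 + (109/7)*(-1/182)) = -81247/(-1650/48577 - 109/1274) = -81247/(-7396993/61887098) = -81247*(-61887098/7396993) = 5028141051206/7396993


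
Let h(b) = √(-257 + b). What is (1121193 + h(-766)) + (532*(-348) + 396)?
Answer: 936453 + I*√1023 ≈ 9.3645e+5 + 31.984*I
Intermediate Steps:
(1121193 + h(-766)) + (532*(-348) + 396) = (1121193 + √(-257 - 766)) + (532*(-348) + 396) = (1121193 + √(-1023)) + (-185136 + 396) = (1121193 + I*√1023) - 184740 = 936453 + I*√1023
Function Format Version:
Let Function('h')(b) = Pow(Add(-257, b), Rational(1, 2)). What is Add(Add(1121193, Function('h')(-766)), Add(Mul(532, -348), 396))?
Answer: Add(936453, Mul(I, Pow(1023, Rational(1, 2)))) ≈ Add(9.3645e+5, Mul(31.984, I))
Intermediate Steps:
Add(Add(1121193, Function('h')(-766)), Add(Mul(532, -348), 396)) = Add(Add(1121193, Pow(Add(-257, -766), Rational(1, 2))), Add(Mul(532, -348), 396)) = Add(Add(1121193, Pow(-1023, Rational(1, 2))), Add(-185136, 396)) = Add(Add(1121193, Mul(I, Pow(1023, Rational(1, 2)))), -184740) = Add(936453, Mul(I, Pow(1023, Rational(1, 2))))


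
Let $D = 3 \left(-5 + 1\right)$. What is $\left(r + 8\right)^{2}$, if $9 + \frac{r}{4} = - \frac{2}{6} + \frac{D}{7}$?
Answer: $\frac{577600}{441} \approx 1309.8$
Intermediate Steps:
$D = -12$ ($D = 3 \left(-4\right) = -12$)
$r = - \frac{928}{21}$ ($r = -36 + 4 \left(- \frac{2}{6} - \frac{12}{7}\right) = -36 + 4 \left(\left(-2\right) \frac{1}{6} - \frac{12}{7}\right) = -36 + 4 \left(- \frac{1}{3} - \frac{12}{7}\right) = -36 + 4 \left(- \frac{43}{21}\right) = -36 - \frac{172}{21} = - \frac{928}{21} \approx -44.19$)
$\left(r + 8\right)^{2} = \left(- \frac{928}{21} + 8\right)^{2} = \left(- \frac{760}{21}\right)^{2} = \frac{577600}{441}$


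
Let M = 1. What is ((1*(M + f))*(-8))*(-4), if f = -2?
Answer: -32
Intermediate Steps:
((1*(M + f))*(-8))*(-4) = ((1*(1 - 2))*(-8))*(-4) = ((1*(-1))*(-8))*(-4) = -1*(-8)*(-4) = 8*(-4) = -32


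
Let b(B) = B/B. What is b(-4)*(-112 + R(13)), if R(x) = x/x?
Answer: -111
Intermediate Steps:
b(B) = 1
R(x) = 1
b(-4)*(-112 + R(13)) = 1*(-112 + 1) = 1*(-111) = -111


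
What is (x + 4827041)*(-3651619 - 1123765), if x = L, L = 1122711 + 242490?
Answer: -29570333370928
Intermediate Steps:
L = 1365201
x = 1365201
(x + 4827041)*(-3651619 - 1123765) = (1365201 + 4827041)*(-3651619 - 1123765) = 6192242*(-4775384) = -29570333370928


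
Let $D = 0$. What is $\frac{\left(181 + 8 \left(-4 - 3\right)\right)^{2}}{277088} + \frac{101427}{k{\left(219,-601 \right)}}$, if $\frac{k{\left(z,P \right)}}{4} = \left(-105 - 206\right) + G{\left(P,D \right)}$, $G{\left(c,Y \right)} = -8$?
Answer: $- \frac{7021066769}{88391072} \approx -79.432$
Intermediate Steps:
$k{\left(z,P \right)} = -1276$ ($k{\left(z,P \right)} = 4 \left(\left(-105 - 206\right) - 8\right) = 4 \left(-311 - 8\right) = 4 \left(-319\right) = -1276$)
$\frac{\left(181 + 8 \left(-4 - 3\right)\right)^{2}}{277088} + \frac{101427}{k{\left(219,-601 \right)}} = \frac{\left(181 + 8 \left(-4 - 3\right)\right)^{2}}{277088} + \frac{101427}{-1276} = \left(181 + 8 \left(-7\right)\right)^{2} \cdot \frac{1}{277088} + 101427 \left(- \frac{1}{1276}\right) = \left(181 - 56\right)^{2} \cdot \frac{1}{277088} - \frac{101427}{1276} = 125^{2} \cdot \frac{1}{277088} - \frac{101427}{1276} = 15625 \cdot \frac{1}{277088} - \frac{101427}{1276} = \frac{15625}{277088} - \frac{101427}{1276} = - \frac{7021066769}{88391072}$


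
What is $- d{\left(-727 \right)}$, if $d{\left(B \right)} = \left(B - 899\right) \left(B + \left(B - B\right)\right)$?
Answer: $-1182102$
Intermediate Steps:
$d{\left(B \right)} = B \left(-899 + B\right)$ ($d{\left(B \right)} = \left(-899 + B\right) \left(B + 0\right) = \left(-899 + B\right) B = B \left(-899 + B\right)$)
$- d{\left(-727 \right)} = - \left(-727\right) \left(-899 - 727\right) = - \left(-727\right) \left(-1626\right) = \left(-1\right) 1182102 = -1182102$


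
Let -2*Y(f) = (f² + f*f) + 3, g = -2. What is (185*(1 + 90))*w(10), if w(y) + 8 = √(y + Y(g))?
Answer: -134680 + 50505*√2/2 ≈ -98968.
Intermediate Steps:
Y(f) = -3/2 - f² (Y(f) = -((f² + f*f) + 3)/2 = -((f² + f²) + 3)/2 = -(2*f² + 3)/2 = -(3 + 2*f²)/2 = -3/2 - f²)
w(y) = -8 + √(-11/2 + y) (w(y) = -8 + √(y + (-3/2 - 1*(-2)²)) = -8 + √(y + (-3/2 - 1*4)) = -8 + √(y + (-3/2 - 4)) = -8 + √(y - 11/2) = -8 + √(-11/2 + y))
(185*(1 + 90))*w(10) = (185*(1 + 90))*(-8 + √(-22 + 4*10)/2) = (185*91)*(-8 + √(-22 + 40)/2) = 16835*(-8 + √18/2) = 16835*(-8 + (3*√2)/2) = 16835*(-8 + 3*√2/2) = -134680 + 50505*√2/2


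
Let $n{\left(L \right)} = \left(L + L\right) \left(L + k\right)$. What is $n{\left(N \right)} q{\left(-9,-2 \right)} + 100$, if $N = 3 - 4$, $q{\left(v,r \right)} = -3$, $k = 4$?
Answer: $118$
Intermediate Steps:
$N = -1$ ($N = 3 - 4 = -1$)
$n{\left(L \right)} = 2 L \left(4 + L\right)$ ($n{\left(L \right)} = \left(L + L\right) \left(L + 4\right) = 2 L \left(4 + L\right)$)
$n{\left(N \right)} q{\left(-9,-2 \right)} + 100 = 2 \left(-1\right) \left(4 - 1\right) \left(-3\right) + 100 = 2 \left(-1\right) 3 \left(-3\right) + 100 = \left(-6\right) \left(-3\right) + 100 = 18 + 100 = 118$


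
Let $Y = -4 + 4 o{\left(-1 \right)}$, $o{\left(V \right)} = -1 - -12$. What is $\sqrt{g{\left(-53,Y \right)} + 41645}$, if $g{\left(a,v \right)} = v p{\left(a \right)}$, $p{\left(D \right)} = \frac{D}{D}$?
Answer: $\sqrt{41685} \approx 204.17$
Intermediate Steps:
$p{\left(D \right)} = 1$
$o{\left(V \right)} = 11$ ($o{\left(V \right)} = -1 + 12 = 11$)
$Y = 40$ ($Y = -4 + 4 \cdot 11 = -4 + 44 = 40$)
$g{\left(a,v \right)} = v$ ($g{\left(a,v \right)} = v 1 = v$)
$\sqrt{g{\left(-53,Y \right)} + 41645} = \sqrt{40 + 41645} = \sqrt{41685}$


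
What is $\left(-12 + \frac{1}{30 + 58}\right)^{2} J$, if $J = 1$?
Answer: $\frac{1113025}{7744} \approx 143.73$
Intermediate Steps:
$\left(-12 + \frac{1}{30 + 58}\right)^{2} J = \left(-12 + \frac{1}{30 + 58}\right)^{2} \cdot 1 = \left(-12 + \frac{1}{88}\right)^{2} \cdot 1 = \left(- \frac{1055}{88}\right)^{2} \cdot 1 = \frac{1113025}{7744} \cdot 1 = \frac{1113025}{7744}$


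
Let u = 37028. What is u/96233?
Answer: 37028/96233 ≈ 0.38477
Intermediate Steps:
u/96233 = 37028/96233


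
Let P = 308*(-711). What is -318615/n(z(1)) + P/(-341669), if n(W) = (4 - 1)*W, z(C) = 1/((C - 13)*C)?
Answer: 435443692728/341669 ≈ 1.2745e+6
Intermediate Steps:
P = -218988
z(C) = 1/(C*(-13 + C)) (z(C) = 1/((-13 + C)*C) = 1/(C*(-13 + C)))
n(W) = 3*W
-318615/n(z(1)) + P/(-341669) = -318615/(3*(1/(1*(-13 + 1)))) - 218988/(-341669) = -318615/(3*(1/(-12))) - 218988*(-1/341669) = -318615/(3*(1*(-1/12))) + 218988/341669 = -318615/(3*(-1/12)) + 218988/341669 = -318615/(-1/4) + 218988/341669 = -318615*(-4) + 218988/341669 = 1274460 + 218988/341669 = 435443692728/341669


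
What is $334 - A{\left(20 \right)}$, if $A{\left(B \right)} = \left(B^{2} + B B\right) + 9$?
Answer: $-475$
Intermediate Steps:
$A{\left(B \right)} = 9 + 2 B^{2}$ ($A{\left(B \right)} = \left(B^{2} + B^{2}\right) + 9 = 2 B^{2} + 9 = 9 + 2 B^{2}$)
$334 - A{\left(20 \right)} = 334 - \left(9 + 2 \cdot 20^{2}\right) = 334 - \left(9 + 2 \cdot 400\right) = 334 - \left(9 + 800\right) = 334 - 809 = -475$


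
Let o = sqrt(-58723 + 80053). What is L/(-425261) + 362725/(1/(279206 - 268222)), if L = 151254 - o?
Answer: 1694312713584146/425261 + 3*sqrt(2370)/425261 ≈ 3.9842e+9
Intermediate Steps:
o = 3*sqrt(2370) (o = sqrt(21330) = 3*sqrt(2370) ≈ 146.05)
L = 151254 - 3*sqrt(2370) ≈ 1.5111e+5
L/(-425261) + 362725/(1/(279206 - 268222)) = (151254 - 3*sqrt(2370))/(-425261) + 362725/(1/(279206 - 268222)) = (151254 - 3*sqrt(2370))*(-1/425261) + 362725/(1/10984) = (-151254/425261 + 3*sqrt(2370)/425261) + 362725/(1/10984) = (-151254/425261 + 3*sqrt(2370)/425261) + 362725*10984 = (-151254/425261 + 3*sqrt(2370)/425261) + 3984171400 = 1694312713584146/425261 + 3*sqrt(2370)/425261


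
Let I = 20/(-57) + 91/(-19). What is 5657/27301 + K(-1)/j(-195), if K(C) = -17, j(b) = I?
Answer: 28112170/7999193 ≈ 3.5144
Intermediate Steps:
I = -293/57 (I = 20*(-1/57) + 91*(-1/19) = -20/57 - 91/19 = -293/57 ≈ -5.1404)
j(b) = -293/57
5657/27301 + K(-1)/j(-195) = 5657/27301 - 17/(-293/57) = 5657*(1/27301) - 17*(-57/293) = 5657/27301 + 969/293 = 28112170/7999193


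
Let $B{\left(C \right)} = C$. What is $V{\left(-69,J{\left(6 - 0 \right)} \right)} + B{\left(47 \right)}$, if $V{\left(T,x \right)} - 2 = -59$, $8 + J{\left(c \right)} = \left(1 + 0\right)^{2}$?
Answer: $-10$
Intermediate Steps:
$J{\left(c \right)} = -7$ ($J{\left(c \right)} = -8 + \left(1 + 0\right)^{2} = -8 + 1^{2} = -8 + 1 = -7$)
$V{\left(T,x \right)} = -57$ ($V{\left(T,x \right)} = 2 - 59 = -57$)
$V{\left(-69,J{\left(6 - 0 \right)} \right)} + B{\left(47 \right)} = -57 + 47 = -10$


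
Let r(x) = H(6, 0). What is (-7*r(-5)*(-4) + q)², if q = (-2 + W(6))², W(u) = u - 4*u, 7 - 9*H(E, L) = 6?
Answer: 13162384/81 ≈ 1.6250e+5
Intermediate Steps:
H(E, L) = ⅑ (H(E, L) = 7/9 - ⅑*6 = 7/9 - ⅔ = ⅑)
r(x) = ⅑
W(u) = -3*u
q = 400 (q = (-2 - 3*6)² = (-2 - 18)² = (-20)² = 400)
(-7*r(-5)*(-4) + q)² = (-7*⅑*(-4) + 400)² = (-7/9*(-4) + 400)² = (28/9 + 400)² = (3628/9)² = 13162384/81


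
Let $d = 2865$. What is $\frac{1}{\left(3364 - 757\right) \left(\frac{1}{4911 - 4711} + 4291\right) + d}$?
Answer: $\frac{200}{2237903007} \approx 8.9369 \cdot 10^{-8}$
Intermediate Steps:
$\frac{1}{\left(3364 - 757\right) \left(\frac{1}{4911 - 4711} + 4291\right) + d} = \frac{1}{\left(3364 - 757\right) \left(\frac{1}{4911 - 4711} + 4291\right) + 2865} = \frac{1}{2607 \left(\frac{1}{200} + 4291\right) + 2865} = \frac{1}{2607 \cdot \frac{858201}{200} + 2865} = \frac{1}{\frac{2237330007}{200} + 2865} = \frac{1}{\frac{2237903007}{200}} = \frac{200}{2237903007}$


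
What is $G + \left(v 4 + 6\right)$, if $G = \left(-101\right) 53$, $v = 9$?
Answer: $-5311$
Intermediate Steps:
$G = -5353$
$G + \left(v 4 + 6\right) = -5353 + \left(9 \cdot 4 + 6\right) = -5353 + \left(36 + 6\right) = -5353 + 42 = -5311$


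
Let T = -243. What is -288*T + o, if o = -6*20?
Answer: 69864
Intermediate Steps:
o = -120
-288*T + o = -288*(-243) - 120 = 69984 - 120 = 69864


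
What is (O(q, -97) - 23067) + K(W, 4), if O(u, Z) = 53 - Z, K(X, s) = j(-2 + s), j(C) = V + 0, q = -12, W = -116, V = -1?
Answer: -22918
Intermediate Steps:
j(C) = -1 (j(C) = -1 + 0 = -1)
K(X, s) = -1
(O(q, -97) - 23067) + K(W, 4) = ((53 - 1*(-97)) - 23067) - 1 = ((53 + 97) - 23067) - 1 = (150 - 23067) - 1 = -22917 - 1 = -22918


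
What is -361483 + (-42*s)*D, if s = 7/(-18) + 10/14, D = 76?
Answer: -1087565/3 ≈ -3.6252e+5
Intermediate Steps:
s = 41/126 (s = 7*(-1/18) + 10*(1/14) = -7/18 + 5/7 = 41/126 ≈ 0.32540)
-361483 + (-42*s)*D = -361483 - 42*41/126*76 = -361483 - 41/3*76 = -361483 - 3116/3 = -1087565/3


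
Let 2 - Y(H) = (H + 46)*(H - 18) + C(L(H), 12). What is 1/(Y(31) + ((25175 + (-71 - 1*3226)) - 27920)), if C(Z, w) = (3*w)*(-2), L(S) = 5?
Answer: -1/6969 ≈ -0.00014349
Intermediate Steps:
C(Z, w) = -6*w
Y(H) = 74 - (-18 + H)*(46 + H) (Y(H) = 2 - ((H + 46)*(H - 18) - 6*12) = 2 - ((46 + H)*(-18 + H) - 72) = 2 - ((-18 + H)*(46 + H) - 72) = 2 - (-72 + (-18 + H)*(46 + H)) = 2 + (72 - (-18 + H)*(46 + H)) = 74 - (-18 + H)*(46 + H))
1/(Y(31) + ((25175 + (-71 - 1*3226)) - 27920)) = 1/((902 - 1*31² - 28*31) + ((25175 + (-71 - 1*3226)) - 27920)) = 1/((902 - 1*961 - 868) + ((25175 + (-71 - 3226)) - 27920)) = 1/((902 - 961 - 868) + ((25175 - 3297) - 27920)) = 1/(-927 + (21878 - 27920)) = 1/(-927 - 6042) = 1/(-6969) = -1/6969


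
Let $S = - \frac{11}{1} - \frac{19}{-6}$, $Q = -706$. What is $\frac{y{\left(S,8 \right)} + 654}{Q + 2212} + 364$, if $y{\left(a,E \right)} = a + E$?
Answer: $\frac{3293029}{9036} \approx 364.43$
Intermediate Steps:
$S = - \frac{47}{6}$ ($S = \left(-11\right) 1 - - \frac{19}{6} = -11 + \frac{19}{6} = - \frac{47}{6} \approx -7.8333$)
$y{\left(a,E \right)} = E + a$
$\frac{y{\left(S,8 \right)} + 654}{Q + 2212} + 364 = \frac{\left(8 - \frac{47}{6}\right) + 654}{-706 + 2212} + 364 = \frac{\frac{1}{6} + 654}{1506} + 364 = \frac{3925}{6} \cdot \frac{1}{1506} + 364 = \frac{3925}{9036} + 364 = \frac{3293029}{9036}$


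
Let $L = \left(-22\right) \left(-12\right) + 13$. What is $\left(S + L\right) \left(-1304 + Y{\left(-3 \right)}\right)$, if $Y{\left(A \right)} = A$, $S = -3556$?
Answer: $4285653$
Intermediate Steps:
$L = 277$ ($L = 264 + 13 = 277$)
$\left(S + L\right) \left(-1304 + Y{\left(-3 \right)}\right) = \left(-3556 + 277\right) \left(-1304 - 3\right) = \left(-3279\right) \left(-1307\right) = 4285653$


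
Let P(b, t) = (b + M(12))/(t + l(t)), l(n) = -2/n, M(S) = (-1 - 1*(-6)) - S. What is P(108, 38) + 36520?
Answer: 26332839/721 ≈ 36523.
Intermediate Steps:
M(S) = 5 - S (M(S) = (-1 + 6) - S = 5 - S)
P(b, t) = (-7 + b)/(t - 2/t) (P(b, t) = (b + (5 - 1*12))/(t - 2/t) = (b + (5 - 12))/(t - 2/t) = (b - 7)/(t - 2/t) = (-7 + b)/(t - 2/t))
P(108, 38) + 36520 = 38*(-7 + 108)/(-2 + 38**2) + 36520 = 38*101/(-2 + 1444) + 36520 = 38*101/1442 + 36520 = 38*(1/1442)*101 + 36520 = 1919/721 + 36520 = 26332839/721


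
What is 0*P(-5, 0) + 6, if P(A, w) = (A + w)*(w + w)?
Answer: 6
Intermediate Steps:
P(A, w) = 2*w*(A + w) (P(A, w) = (A + w)*(2*w) = 2*w*(A + w))
0*P(-5, 0) + 6 = 0*(2*0*(-5 + 0)) + 6 = 0*(2*0*(-5)) + 6 = 0*0 + 6 = 0 + 6 = 6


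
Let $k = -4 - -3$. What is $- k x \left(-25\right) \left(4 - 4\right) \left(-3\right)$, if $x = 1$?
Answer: $0$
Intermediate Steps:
$k = -1$ ($k = -4 + 3 = -1$)
$- k x \left(-25\right) \left(4 - 4\right) \left(-3\right) = \left(-1\right) \left(-1\right) 1 \left(-25\right) \left(4 - 4\right) \left(-3\right) = 1 \cdot 1 \left(-25\right) 0 \left(-3\right) = 1 \left(-25\right) 0 = \left(-25\right) 0 = 0$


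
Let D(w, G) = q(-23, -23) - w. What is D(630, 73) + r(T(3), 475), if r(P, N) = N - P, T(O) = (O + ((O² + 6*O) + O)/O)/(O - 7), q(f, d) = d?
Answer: -699/4 ≈ -174.75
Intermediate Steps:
T(O) = (O + (O² + 7*O)/O)/(-7 + O)
D(w, G) = -23 - w
D(630, 73) + r(T(3), 475) = (-23 - 1*630) + (475 - (7 + 2*3)/(-7 + 3)) = (-23 - 630) + (475 - (7 + 6)/(-4)) = -653 + (475 - (-1)*13/4) = -653 + (475 - 1*(-13/4)) = -653 + (475 + 13/4) = -653 + 1913/4 = -699/4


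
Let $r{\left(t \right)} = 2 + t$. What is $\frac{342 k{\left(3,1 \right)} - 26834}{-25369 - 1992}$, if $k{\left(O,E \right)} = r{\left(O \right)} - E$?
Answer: $\frac{25466}{27361} \approx 0.93074$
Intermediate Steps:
$k{\left(O,E \right)} = 2 + O - E$ ($k{\left(O,E \right)} = \left(2 + O\right) - E = 2 + O - E$)
$\frac{342 k{\left(3,1 \right)} - 26834}{-25369 - 1992} = \frac{342 \left(2 + 3 - 1\right) - 26834}{-25369 - 1992} = \frac{342 \left(2 + 3 - 1\right) - 26834}{-27361} = \left(342 \cdot 4 - 26834\right) \left(- \frac{1}{27361}\right) = \left(1368 - 26834\right) \left(- \frac{1}{27361}\right) = \left(-25466\right) \left(- \frac{1}{27361}\right) = \frac{25466}{27361}$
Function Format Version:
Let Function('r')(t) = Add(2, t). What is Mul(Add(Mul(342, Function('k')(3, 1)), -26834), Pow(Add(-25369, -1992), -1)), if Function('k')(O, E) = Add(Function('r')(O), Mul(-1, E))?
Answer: Rational(25466, 27361) ≈ 0.93074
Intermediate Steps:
Function('k')(O, E) = Add(2, O, Mul(-1, E)) (Function('k')(O, E) = Add(Add(2, O), Mul(-1, E)) = Add(2, O, Mul(-1, E)))
Mul(Add(Mul(342, Function('k')(3, 1)), -26834), Pow(Add(-25369, -1992), -1)) = Mul(Add(Mul(342, Add(2, 3, Mul(-1, 1))), -26834), Pow(Add(-25369, -1992), -1)) = Mul(Add(Mul(342, Add(2, 3, -1)), -26834), Pow(-27361, -1)) = Mul(Add(Mul(342, 4), -26834), Rational(-1, 27361)) = Mul(Add(1368, -26834), Rational(-1, 27361)) = Mul(-25466, Rational(-1, 27361)) = Rational(25466, 27361)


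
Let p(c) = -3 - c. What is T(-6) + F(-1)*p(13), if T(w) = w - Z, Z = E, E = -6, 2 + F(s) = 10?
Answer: -128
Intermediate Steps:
F(s) = 8 (F(s) = -2 + 10 = 8)
Z = -6
T(w) = 6 + w (T(w) = w - 1*(-6) = w + 6 = 6 + w)
T(-6) + F(-1)*p(13) = (6 - 6) + 8*(-3 - 1*13) = 0 + 8*(-3 - 13) = 0 + 8*(-16) = 0 - 128 = -128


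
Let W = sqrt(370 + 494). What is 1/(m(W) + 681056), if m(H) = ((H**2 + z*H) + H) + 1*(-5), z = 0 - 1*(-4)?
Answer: 45461/31000536375 - 4*sqrt(6)/31000536375 ≈ 1.4661e-6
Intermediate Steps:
W = 12*sqrt(6) (W = sqrt(864) = 12*sqrt(6) ≈ 29.394)
z = 4 (z = 0 + 4 = 4)
m(H) = -5 + H**2 + 5*H (m(H) = ((H**2 + 4*H) + H) + 1*(-5) = (H**2 + 5*H) - 5 = -5 + H**2 + 5*H)
1/(m(W) + 681056) = 1/((-5 + (12*sqrt(6))**2 + 5*(12*sqrt(6))) + 681056) = 1/((-5 + 864 + 60*sqrt(6)) + 681056) = 1/((859 + 60*sqrt(6)) + 681056) = 1/(681915 + 60*sqrt(6))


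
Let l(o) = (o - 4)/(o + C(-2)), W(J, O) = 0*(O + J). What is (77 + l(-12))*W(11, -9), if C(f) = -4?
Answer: 0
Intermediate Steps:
W(J, O) = 0 (W(J, O) = 0*(J + O) = 0)
l(o) = 1 (l(o) = (o - 4)/(o - 4) = (-4 + o)/(-4 + o) = 1)
(77 + l(-12))*W(11, -9) = (77 + 1)*0 = 78*0 = 0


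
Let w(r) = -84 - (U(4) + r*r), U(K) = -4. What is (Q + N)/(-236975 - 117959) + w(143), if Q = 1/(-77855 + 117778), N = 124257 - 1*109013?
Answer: -290897156139591/14170030082 ≈ -20529.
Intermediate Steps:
N = 15244 (N = 124257 - 109013 = 15244)
Q = 1/39923 ≈ 2.5048e-5
w(r) = -80 - r**2 (w(r) = -84 - (-4 + r*r) = -84 - (-4 + r**2) = -84 + (4 - r**2) = -80 - r**2)
(Q + N)/(-236975 - 117959) + w(143) = (1/39923 + 15244)/(-236975 - 117959) + (-80 - 1*143**2) = (608586213/39923)/(-354934) + (-80 - 1*20449) = (608586213/39923)*(-1/354934) + (-80 - 20449) = -608586213/14170030082 - 20529 = -290897156139591/14170030082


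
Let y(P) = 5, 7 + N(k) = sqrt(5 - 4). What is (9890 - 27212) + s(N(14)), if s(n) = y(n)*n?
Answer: -17352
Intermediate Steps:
N(k) = -6 (N(k) = -7 + sqrt(5 - 4) = -7 + sqrt(1) = -7 + 1 = -6)
s(n) = 5*n
(9890 - 27212) + s(N(14)) = (9890 - 27212) + 5*(-6) = -17322 - 30 = -17352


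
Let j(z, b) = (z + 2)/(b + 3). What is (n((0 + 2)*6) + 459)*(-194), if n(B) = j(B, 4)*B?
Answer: -93702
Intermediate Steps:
j(z, b) = (2 + z)/(3 + b)
n(B) = B*(2/7 + B/7) (n(B) = ((2 + B)/(3 + 4))*B = ((2 + B)/7)*B = (2/7 + B/7)*B = B*(2/7 + B/7))
(n((0 + 2)*6) + 459)*(-194) = (((0 + 2)*6)*(2 + (0 + 2)*6)/7 + 459)*(-194) = ((2*6)*(2 + 2*6)/7 + 459)*(-194) = ((⅐)*12*(2 + 12) + 459)*(-194) = ((⅐)*12*14 + 459)*(-194) = (24 + 459)*(-194) = 483*(-194) = -93702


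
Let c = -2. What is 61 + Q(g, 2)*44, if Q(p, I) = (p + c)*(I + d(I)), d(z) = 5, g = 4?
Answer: 677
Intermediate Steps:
Q(p, I) = (-2 + p)*(5 + I) (Q(p, I) = (p - 2)*(I + 5) = (-2 + p)*(5 + I))
61 + Q(g, 2)*44 = 61 + (-10 - 2*2 + 5*4 + 2*4)*44 = 61 + (-10 - 4 + 20 + 8)*44 = 61 + 14*44 = 61 + 616 = 677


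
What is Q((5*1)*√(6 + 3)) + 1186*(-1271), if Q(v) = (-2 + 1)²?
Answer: -1507405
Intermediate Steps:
Q(v) = 1 (Q(v) = (-1)² = 1)
Q((5*1)*√(6 + 3)) + 1186*(-1271) = 1 + 1186*(-1271) = 1 - 1507406 = -1507405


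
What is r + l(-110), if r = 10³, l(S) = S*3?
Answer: 670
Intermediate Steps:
l(S) = 3*S
r = 1000
r + l(-110) = 1000 + 3*(-110) = 1000 - 330 = 670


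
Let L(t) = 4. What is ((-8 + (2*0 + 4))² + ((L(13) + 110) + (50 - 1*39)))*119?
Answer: 16779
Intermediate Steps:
((-8 + (2*0 + 4))² + ((L(13) + 110) + (50 - 1*39)))*119 = ((-8 + (2*0 + 4))² + ((4 + 110) + (50 - 1*39)))*119 = ((-8 + (0 + 4))² + (114 + (50 - 39)))*119 = ((-8 + 4)² + (114 + 11))*119 = ((-4)² + 125)*119 = (16 + 125)*119 = 141*119 = 16779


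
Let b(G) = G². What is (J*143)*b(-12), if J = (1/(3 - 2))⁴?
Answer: 20592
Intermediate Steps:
J = 1 (J = (1/1)⁴ = 1⁴ = 1)
(J*143)*b(-12) = (1*143)*(-12)² = 143*144 = 20592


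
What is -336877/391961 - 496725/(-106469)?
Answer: 158829870412/41731695709 ≈ 3.8060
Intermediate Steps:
-336877/391961 - 496725/(-106469) = -336877*1/391961 - 496725*(-1/106469) = -336877/391961 + 496725/106469 = 158829870412/41731695709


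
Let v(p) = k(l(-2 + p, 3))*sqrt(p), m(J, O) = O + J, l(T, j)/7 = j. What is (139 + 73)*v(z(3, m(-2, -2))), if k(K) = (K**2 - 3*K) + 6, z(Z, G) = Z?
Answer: 81408*sqrt(3) ≈ 1.4100e+5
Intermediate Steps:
l(T, j) = 7*j
m(J, O) = J + O
k(K) = 6 + K**2 - 3*K
v(p) = 384*sqrt(p) (v(p) = (6 + (7*3)**2 - 21*3)*sqrt(p) = (6 + 21**2 - 3*21)*sqrt(p) = (6 + 441 - 63)*sqrt(p) = 384*sqrt(p))
(139 + 73)*v(z(3, m(-2, -2))) = (139 + 73)*(384*sqrt(3)) = 212*(384*sqrt(3)) = 81408*sqrt(3)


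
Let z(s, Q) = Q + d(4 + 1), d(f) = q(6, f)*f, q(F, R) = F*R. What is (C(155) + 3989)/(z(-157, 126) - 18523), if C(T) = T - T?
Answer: -3989/18247 ≈ -0.21861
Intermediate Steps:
C(T) = 0
d(f) = 6*f**2 (d(f) = (6*f)*f = 6*f**2)
z(s, Q) = 150 + Q (z(s, Q) = Q + 6*(4 + 1)**2 = Q + 6*5**2 = Q + 6*25 = Q + 150 = 150 + Q)
(C(155) + 3989)/(z(-157, 126) - 18523) = (0 + 3989)/((150 + 126) - 18523) = 3989/(276 - 18523) = 3989/(-18247) = 3989*(-1/18247) = -3989/18247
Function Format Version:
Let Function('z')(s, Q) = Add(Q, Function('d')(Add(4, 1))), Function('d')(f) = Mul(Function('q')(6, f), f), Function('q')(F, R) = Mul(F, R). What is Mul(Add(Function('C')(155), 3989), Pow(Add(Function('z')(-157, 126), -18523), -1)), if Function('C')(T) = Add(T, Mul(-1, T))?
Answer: Rational(-3989, 18247) ≈ -0.21861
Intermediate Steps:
Function('C')(T) = 0
Function('d')(f) = Mul(6, Pow(f, 2)) (Function('d')(f) = Mul(Mul(6, f), f) = Mul(6, Pow(f, 2)))
Function('z')(s, Q) = Add(150, Q) (Function('z')(s, Q) = Add(Q, Mul(6, Pow(Add(4, 1), 2))) = Add(Q, Mul(6, Pow(5, 2))) = Add(Q, Mul(6, 25)) = Add(Q, 150) = Add(150, Q))
Mul(Add(Function('C')(155), 3989), Pow(Add(Function('z')(-157, 126), -18523), -1)) = Mul(Add(0, 3989), Pow(Add(Add(150, 126), -18523), -1)) = Mul(3989, Pow(Add(276, -18523), -1)) = Mul(3989, Pow(-18247, -1)) = Mul(3989, Rational(-1, 18247)) = Rational(-3989, 18247)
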